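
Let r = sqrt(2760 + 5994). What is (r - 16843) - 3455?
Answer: -20298 + sqrt(8754) ≈ -20204.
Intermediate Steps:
r = sqrt(8754) ≈ 93.563
(r - 16843) - 3455 = (sqrt(8754) - 16843) - 3455 = (-16843 + sqrt(8754)) - 3455 = -20298 + sqrt(8754)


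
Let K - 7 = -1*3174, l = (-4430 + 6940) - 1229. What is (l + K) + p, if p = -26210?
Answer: -28096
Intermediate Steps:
l = 1281 (l = 2510 - 1229 = 1281)
K = -3167 (K = 7 - 1*3174 = 7 - 3174 = -3167)
(l + K) + p = (1281 - 3167) - 26210 = -1886 - 26210 = -28096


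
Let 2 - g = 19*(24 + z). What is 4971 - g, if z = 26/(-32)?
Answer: 86553/16 ≈ 5409.6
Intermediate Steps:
z = -13/16 (z = 26*(-1/32) = -13/16 ≈ -0.81250)
g = -7017/16 (g = 2 - 19*(24 - 13/16) = 2 - 19*371/16 = 2 - 1*7049/16 = 2 - 7049/16 = -7017/16 ≈ -438.56)
4971 - g = 4971 - 1*(-7017/16) = 4971 + 7017/16 = 86553/16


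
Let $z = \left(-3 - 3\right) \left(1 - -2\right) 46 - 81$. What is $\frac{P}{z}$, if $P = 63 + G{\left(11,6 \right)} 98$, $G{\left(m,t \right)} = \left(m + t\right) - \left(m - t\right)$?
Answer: $- \frac{413}{303} \approx -1.363$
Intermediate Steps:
$G{\left(m,t \right)} = 2 t$
$P = 1239$ ($P = 63 + 2 \cdot 6 \cdot 98 = 63 + 12 \cdot 98 = 63 + 1176 = 1239$)
$z = -909$ ($z = - 6 \left(1 + 2\right) 46 - 81 = \left(-6\right) 3 \cdot 46 - 81 = \left(-18\right) 46 - 81 = -828 - 81 = -909$)
$\frac{P}{z} = \frac{1239}{-909} = 1239 \left(- \frac{1}{909}\right) = - \frac{413}{303}$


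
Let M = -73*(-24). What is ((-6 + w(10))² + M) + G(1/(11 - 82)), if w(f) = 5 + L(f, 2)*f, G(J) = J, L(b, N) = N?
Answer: 150022/71 ≈ 2113.0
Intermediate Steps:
w(f) = 5 + 2*f
M = 1752
((-6 + w(10))² + M) + G(1/(11 - 82)) = ((-6 + (5 + 2*10))² + 1752) + 1/(11 - 82) = ((-6 + (5 + 20))² + 1752) + 1/(-71) = ((-6 + 25)² + 1752) - 1/71 = (19² + 1752) - 1/71 = (361 + 1752) - 1/71 = 2113 - 1/71 = 150022/71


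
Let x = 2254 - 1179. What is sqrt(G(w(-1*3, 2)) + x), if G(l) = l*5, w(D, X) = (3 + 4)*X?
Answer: sqrt(1145) ≈ 33.838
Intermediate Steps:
w(D, X) = 7*X
G(l) = 5*l
x = 1075
sqrt(G(w(-1*3, 2)) + x) = sqrt(5*(7*2) + 1075) = sqrt(5*14 + 1075) = sqrt(70 + 1075) = sqrt(1145)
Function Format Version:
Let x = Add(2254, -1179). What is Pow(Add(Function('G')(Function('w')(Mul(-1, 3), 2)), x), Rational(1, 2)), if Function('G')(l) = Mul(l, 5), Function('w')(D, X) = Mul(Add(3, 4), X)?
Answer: Pow(1145, Rational(1, 2)) ≈ 33.838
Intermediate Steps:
Function('w')(D, X) = Mul(7, X)
Function('G')(l) = Mul(5, l)
x = 1075
Pow(Add(Function('G')(Function('w')(Mul(-1, 3), 2)), x), Rational(1, 2)) = Pow(Add(Mul(5, Mul(7, 2)), 1075), Rational(1, 2)) = Pow(Add(Mul(5, 14), 1075), Rational(1, 2)) = Pow(Add(70, 1075), Rational(1, 2)) = Pow(1145, Rational(1, 2))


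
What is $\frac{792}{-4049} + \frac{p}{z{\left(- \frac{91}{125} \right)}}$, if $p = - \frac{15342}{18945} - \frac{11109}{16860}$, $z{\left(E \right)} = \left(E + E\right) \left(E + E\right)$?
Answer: $- \frac{13011656995417}{14645926901424} \approx -0.88841$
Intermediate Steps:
$z{\left(E \right)} = 4 E^{2}$ ($z{\left(E \right)} = 2 E 2 E = 4 E^{2}$)
$p = - \frac{2085005}{1419612}$ ($p = \left(-15342\right) \frac{1}{18945} - \frac{3703}{5620} = - \frac{5114}{6315} - \frac{3703}{5620} = - \frac{2085005}{1419612} \approx -1.4687$)
$\frac{792}{-4049} + \frac{p}{z{\left(- \frac{91}{125} \right)}} = \frac{792}{-4049} - \frac{2085005}{1419612 \cdot 4 \left(- \frac{91}{125}\right)^{2}} = 792 \left(- \frac{1}{4049}\right) - \frac{2085005}{1419612 \cdot 4 \left(\left(-91\right) \frac{1}{125}\right)^{2}} = - \frac{792}{4049} - \frac{2085005}{1419612 \cdot 4 \left(- \frac{91}{125}\right)^{2}} = - \frac{792}{4049} - \frac{2085005}{1419612 \cdot 4 \cdot \frac{8281}{15625}} = - \frac{792}{4049} - \frac{2085005}{1419612 \cdot \frac{33124}{15625}} = - \frac{792}{4049} - \frac{2506015625}{3617171376} = - \frac{13011656995417}{14645926901424}$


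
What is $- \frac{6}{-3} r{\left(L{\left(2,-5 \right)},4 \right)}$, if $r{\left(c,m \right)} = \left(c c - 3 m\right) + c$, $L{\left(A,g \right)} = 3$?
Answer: $0$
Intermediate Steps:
$r{\left(c,m \right)} = c + c^{2} - 3 m$ ($r{\left(c,m \right)} = \left(c^{2} - 3 m\right) + c = c + c^{2} - 3 m$)
$- \frac{6}{-3} r{\left(L{\left(2,-5 \right)},4 \right)} = - \frac{6}{-3} \left(3 + 3^{2} - 12\right) = \left(-6\right) \left(- \frac{1}{3}\right) \left(3 + 9 - 12\right) = 2 \cdot 0 = 0$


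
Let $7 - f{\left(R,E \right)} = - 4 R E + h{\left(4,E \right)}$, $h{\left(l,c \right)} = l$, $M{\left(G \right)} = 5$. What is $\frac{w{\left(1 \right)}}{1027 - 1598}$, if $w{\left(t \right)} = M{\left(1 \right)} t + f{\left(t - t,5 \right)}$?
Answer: $- \frac{8}{571} \approx -0.014011$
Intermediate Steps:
$f{\left(R,E \right)} = 3 + 4 E R$ ($f{\left(R,E \right)} = 7 - \left(- 4 R E + 4\right) = 7 - \left(- 4 E R + 4\right) = 7 - \left(4 - 4 E R\right) = 7 + \left(-4 + 4 E R\right) = 3 + 4 E R$)
$w{\left(t \right)} = 3 + 5 t$ ($w{\left(t \right)} = 5 t + \left(3 + 4 \cdot 5 \left(t - t\right)\right) = 5 t + \left(3 + 4 \cdot 5 \cdot 0\right) = 5 t + \left(3 + 0\right) = 5 t + 3 = 3 + 5 t$)
$\frac{w{\left(1 \right)}}{1027 - 1598} = \frac{3 + 5 \cdot 1}{1027 - 1598} = \frac{3 + 5}{-571} = \left(- \frac{1}{571}\right) 8 = - \frac{8}{571}$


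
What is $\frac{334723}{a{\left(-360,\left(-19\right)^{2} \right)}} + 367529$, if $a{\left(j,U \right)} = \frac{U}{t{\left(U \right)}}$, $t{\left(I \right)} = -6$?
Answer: $\frac{6877349}{19} \approx 3.6197 \cdot 10^{5}$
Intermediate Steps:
$a{\left(j,U \right)} = - \frac{U}{6}$ ($a{\left(j,U \right)} = \frac{U}{-6} = U \left(- \frac{1}{6}\right) = - \frac{U}{6}$)
$\frac{334723}{a{\left(-360,\left(-19\right)^{2} \right)}} + 367529 = \frac{334723}{\left(- \frac{1}{6}\right) \left(-19\right)^{2}} + 367529 = \frac{334723}{\left(- \frac{1}{6}\right) 361} + 367529 = \frac{334723}{- \frac{361}{6}} + 367529 = 334723 \left(- \frac{6}{361}\right) + 367529 = - \frac{105702}{19} + 367529 = \frac{6877349}{19}$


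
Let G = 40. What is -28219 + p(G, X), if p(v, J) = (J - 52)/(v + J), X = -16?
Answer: -169331/6 ≈ -28222.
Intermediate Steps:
p(v, J) = (-52 + J)/(J + v)
-28219 + p(G, X) = -28219 + (-52 - 16)/(-16 + 40) = -28219 - 68/24 = -28219 + (1/24)*(-68) = -28219 - 17/6 = -169331/6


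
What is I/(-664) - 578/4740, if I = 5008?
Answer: -1507607/196710 ≈ -7.6641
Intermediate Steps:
I/(-664) - 578/4740 = 5008/(-664) - 578/4740 = 5008*(-1/664) - 578*1/4740 = -626/83 - 289/2370 = -1507607/196710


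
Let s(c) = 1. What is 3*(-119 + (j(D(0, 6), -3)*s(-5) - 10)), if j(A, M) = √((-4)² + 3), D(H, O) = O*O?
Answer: -387 + 3*√19 ≈ -373.92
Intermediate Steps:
D(H, O) = O²
j(A, M) = √19 (j(A, M) = √(16 + 3) = √19)
3*(-119 + (j(D(0, 6), -3)*s(-5) - 10)) = 3*(-119 + (√19*1 - 10)) = 3*(-119 + (√19 - 10)) = 3*(-119 + (-10 + √19)) = 3*(-129 + √19) = -387 + 3*√19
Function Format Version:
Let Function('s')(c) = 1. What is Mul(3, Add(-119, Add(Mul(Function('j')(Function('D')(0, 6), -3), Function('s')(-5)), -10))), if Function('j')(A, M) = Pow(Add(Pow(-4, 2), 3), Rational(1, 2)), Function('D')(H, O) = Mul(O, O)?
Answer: Add(-387, Mul(3, Pow(19, Rational(1, 2)))) ≈ -373.92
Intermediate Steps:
Function('D')(H, O) = Pow(O, 2)
Function('j')(A, M) = Pow(19, Rational(1, 2)) (Function('j')(A, M) = Pow(Add(16, 3), Rational(1, 2)) = Pow(19, Rational(1, 2)))
Mul(3, Add(-119, Add(Mul(Function('j')(Function('D')(0, 6), -3), Function('s')(-5)), -10))) = Mul(3, Add(-119, Add(Mul(Pow(19, Rational(1, 2)), 1), -10))) = Mul(3, Add(-119, Add(Pow(19, Rational(1, 2)), -10))) = Mul(3, Add(-119, Add(-10, Pow(19, Rational(1, 2))))) = Mul(3, Add(-129, Pow(19, Rational(1, 2)))) = Add(-387, Mul(3, Pow(19, Rational(1, 2))))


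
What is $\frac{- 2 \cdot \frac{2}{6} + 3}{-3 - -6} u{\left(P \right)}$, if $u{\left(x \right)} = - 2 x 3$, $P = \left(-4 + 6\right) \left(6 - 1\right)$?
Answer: $- \frac{140}{3} \approx -46.667$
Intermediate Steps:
$P = 10$ ($P = 2 \cdot 5 = 10$)
$u{\left(x \right)} = - 6 x$
$\frac{- 2 \cdot \frac{2}{6} + 3}{-3 - -6} u{\left(P \right)} = \frac{- 2 \cdot \frac{2}{6} + 3}{-3 - -6} \left(\left(-6\right) 10\right) = \frac{- 2 \cdot 2 \cdot \frac{1}{6} + 3}{-3 + 6} \left(-60\right) = \frac{\left(-2\right) \frac{1}{3} + 3}{3} \left(-60\right) = \left(- \frac{2}{3} + 3\right) \frac{1}{3} \left(-60\right) = \frac{7}{3} \cdot \frac{1}{3} \left(-60\right) = \frac{7}{9} \left(-60\right) = - \frac{140}{3}$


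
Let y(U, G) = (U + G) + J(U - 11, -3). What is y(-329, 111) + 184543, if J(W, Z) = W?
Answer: 183985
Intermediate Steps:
y(U, G) = -11 + G + 2*U (y(U, G) = (U + G) + (U - 11) = (G + U) + (-11 + U) = -11 + G + 2*U)
y(-329, 111) + 184543 = (-11 + 111 + 2*(-329)) + 184543 = (-11 + 111 - 658) + 184543 = -558 + 184543 = 183985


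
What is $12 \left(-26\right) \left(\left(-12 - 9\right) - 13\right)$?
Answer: $10608$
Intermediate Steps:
$12 \left(-26\right) \left(\left(-12 - 9\right) - 13\right) = - 312 \left(-21 - 13\right) = \left(-312\right) \left(-34\right) = 10608$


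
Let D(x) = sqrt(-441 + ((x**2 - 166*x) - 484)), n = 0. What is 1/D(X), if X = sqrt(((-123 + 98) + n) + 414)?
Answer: -I*sqrt(2)/(2*sqrt(268 + 83*sqrt(389))) ≈ -0.016201*I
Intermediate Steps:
X = sqrt(389) (X = sqrt(((-123 + 98) + 0) + 414) = sqrt((-25 + 0) + 414) = sqrt(-25 + 414) = sqrt(389) ≈ 19.723)
D(x) = sqrt(-925 + x**2 - 166*x) (D(x) = sqrt(-441 + (-484 + x**2 - 166*x)) = sqrt(-925 + x**2 - 166*x))
1/D(X) = 1/(sqrt(-925 + (sqrt(389))**2 - 166*sqrt(389))) = 1/(sqrt(-925 + 389 - 166*sqrt(389))) = 1/(sqrt(-536 - 166*sqrt(389))) = 1/sqrt(-536 - 166*sqrt(389))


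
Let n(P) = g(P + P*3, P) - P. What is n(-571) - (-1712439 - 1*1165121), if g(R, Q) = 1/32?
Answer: 92100193/32 ≈ 2.8781e+6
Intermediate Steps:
g(R, Q) = 1/32
n(P) = 1/32 - P
n(-571) - (-1712439 - 1*1165121) = (1/32 - 1*(-571)) - (-1712439 - 1*1165121) = (1/32 + 571) - (-1712439 - 1165121) = 18273/32 - 1*(-2877560) = 18273/32 + 2877560 = 92100193/32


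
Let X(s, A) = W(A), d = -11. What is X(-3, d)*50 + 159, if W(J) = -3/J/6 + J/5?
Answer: 564/11 ≈ 51.273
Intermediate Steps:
W(J) = -1/(2*J) + J/5 (W(J) = -3/J*(1/6) + J*(1/5) = -1/(2*J) + J/5)
X(s, A) = -1/(2*A) + A/5
X(-3, d)*50 + 159 = (-1/2/(-11) + (1/5)*(-11))*50 + 159 = (-1/2*(-1/11) - 11/5)*50 + 159 = (1/22 - 11/5)*50 + 159 = -237/110*50 + 159 = -1185/11 + 159 = 564/11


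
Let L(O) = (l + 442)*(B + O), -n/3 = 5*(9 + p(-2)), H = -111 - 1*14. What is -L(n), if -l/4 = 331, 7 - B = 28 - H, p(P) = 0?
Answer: -247842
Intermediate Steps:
H = -125 (H = -111 - 14 = -125)
B = -146 (B = 7 - (28 - 1*(-125)) = 7 - (28 + 125) = 7 - 1*153 = 7 - 153 = -146)
l = -1324 (l = -4*331 = -1324)
n = -135 (n = -15*(9 + 0) = -15*9 = -3*45 = -135)
L(O) = 128772 - 882*O (L(O) = (-1324 + 442)*(-146 + O) = -882*(-146 + O) = 128772 - 882*O)
-L(n) = -(128772 - 882*(-135)) = -(128772 + 119070) = -1*247842 = -247842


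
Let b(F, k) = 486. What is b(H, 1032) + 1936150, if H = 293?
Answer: 1936636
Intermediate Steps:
b(H, 1032) + 1936150 = 486 + 1936150 = 1936636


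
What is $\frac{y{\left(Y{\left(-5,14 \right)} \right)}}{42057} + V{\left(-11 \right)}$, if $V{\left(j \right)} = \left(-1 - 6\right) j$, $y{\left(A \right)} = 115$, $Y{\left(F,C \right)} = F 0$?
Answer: $\frac{3238504}{42057} \approx 77.003$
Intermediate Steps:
$Y{\left(F,C \right)} = 0$
$V{\left(j \right)} = - 7 j$
$\frac{y{\left(Y{\left(-5,14 \right)} \right)}}{42057} + V{\left(-11 \right)} = \frac{115}{42057} - -77 = 115 \cdot \frac{1}{42057} + 77 = \frac{115}{42057} + 77 = \frac{3238504}{42057}$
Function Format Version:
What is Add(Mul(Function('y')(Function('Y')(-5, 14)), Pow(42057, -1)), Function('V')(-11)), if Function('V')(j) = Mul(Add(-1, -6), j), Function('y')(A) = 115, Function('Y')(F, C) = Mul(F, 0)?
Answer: Rational(3238504, 42057) ≈ 77.003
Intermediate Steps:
Function('Y')(F, C) = 0
Function('V')(j) = Mul(-7, j)
Add(Mul(Function('y')(Function('Y')(-5, 14)), Pow(42057, -1)), Function('V')(-11)) = Add(Mul(115, Pow(42057, -1)), Mul(-7, -11)) = Add(Mul(115, Rational(1, 42057)), 77) = Add(Rational(115, 42057), 77) = Rational(3238504, 42057)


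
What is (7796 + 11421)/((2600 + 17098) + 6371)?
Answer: 19217/26069 ≈ 0.73716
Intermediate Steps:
(7796 + 11421)/((2600 + 17098) + 6371) = 19217/(19698 + 6371) = 19217/26069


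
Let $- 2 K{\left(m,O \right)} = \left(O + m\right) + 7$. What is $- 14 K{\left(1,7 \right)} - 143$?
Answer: $-38$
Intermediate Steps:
$K{\left(m,O \right)} = - \frac{7}{2} - \frac{O}{2} - \frac{m}{2}$ ($K{\left(m,O \right)} = - \frac{\left(O + m\right) + 7}{2} = - \frac{7 + O + m}{2} = - \frac{7}{2} - \frac{O}{2} - \frac{m}{2}$)
$- 14 K{\left(1,7 \right)} - 143 = - 14 \left(- \frac{7}{2} - \frac{7}{2} - \frac{1}{2}\right) - 143 = \left(-14\right) \left(- \frac{15}{2}\right) - 143 = 105 - 143 = -38$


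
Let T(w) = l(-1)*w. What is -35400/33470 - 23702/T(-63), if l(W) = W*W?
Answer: 11301082/30123 ≈ 375.16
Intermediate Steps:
l(W) = W**2
T(w) = w (T(w) = (-1)**2*w = 1*w = w)
-35400/33470 - 23702/T(-63) = -35400/33470 - 23702/(-63) = -35400*1/33470 - 23702*(-1/63) = -3540/3347 + 3386/9 = 11301082/30123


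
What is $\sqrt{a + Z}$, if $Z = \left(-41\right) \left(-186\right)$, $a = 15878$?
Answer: $4 \sqrt{1469} \approx 153.31$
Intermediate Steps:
$Z = 7626$
$\sqrt{a + Z} = \sqrt{15878 + 7626} = \sqrt{23504} = 4 \sqrt{1469}$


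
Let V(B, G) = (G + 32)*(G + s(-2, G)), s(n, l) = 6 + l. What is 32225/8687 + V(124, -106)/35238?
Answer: 12938461/3123597 ≈ 4.1422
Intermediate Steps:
V(B, G) = (6 + 2*G)*(32 + G) (V(B, G) = (G + 32)*(G + (6 + G)) = (32 + G)*(6 + 2*G) = (6 + 2*G)*(32 + G))
32225/8687 + V(124, -106)/35238 = 32225/8687 + (192 + 2*(-106)**2 + 70*(-106))/35238 = 32225*(1/8687) + (192 + 2*11236 - 7420)*(1/35238) = 32225/8687 + (192 + 22472 - 7420)*(1/35238) = 32225/8687 + 15244*(1/35238) = 32225/8687 + 7622/17619 = 12938461/3123597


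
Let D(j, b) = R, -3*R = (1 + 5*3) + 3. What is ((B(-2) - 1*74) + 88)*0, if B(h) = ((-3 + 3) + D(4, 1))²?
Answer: 0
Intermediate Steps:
R = -19/3 (R = -((1 + 5*3) + 3)/3 = -((1 + 15) + 3)/3 = -(16 + 3)/3 = -⅓*19 = -19/3 ≈ -6.3333)
D(j, b) = -19/3
B(h) = 361/9 (B(h) = ((-3 + 3) - 19/3)² = (0 - 19/3)² = (-19/3)² = 361/9)
((B(-2) - 1*74) + 88)*0 = ((361/9 - 1*74) + 88)*0 = ((361/9 - 74) + 88)*0 = (-305/9 + 88)*0 = (487/9)*0 = 0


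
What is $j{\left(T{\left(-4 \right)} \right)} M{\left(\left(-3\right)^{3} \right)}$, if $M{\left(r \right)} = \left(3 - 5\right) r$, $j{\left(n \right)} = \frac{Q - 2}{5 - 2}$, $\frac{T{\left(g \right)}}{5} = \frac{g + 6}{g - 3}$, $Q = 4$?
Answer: $36$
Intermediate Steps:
$T{\left(g \right)} = \frac{5 \left(6 + g\right)}{-3 + g}$ ($T{\left(g \right)} = 5 \frac{g + 6}{g - 3} = 5 \frac{6 + g}{-3 + g} = \frac{5 \left(6 + g\right)}{-3 + g}$)
$j{\left(n \right)} = \frac{2}{3}$ ($j{\left(n \right)} = \frac{4 - 2}{5 - 2} = \frac{2}{3}$)
$M{\left(r \right)} = - 2 r$
$j{\left(T{\left(-4 \right)} \right)} M{\left(\left(-3\right)^{3} \right)} = \frac{2 \left(- 2 \left(-3\right)^{3}\right)}{3} = \frac{2 \left(\left(-2\right) \left(-27\right)\right)}{3} = \frac{2}{3} \cdot 54 = 36$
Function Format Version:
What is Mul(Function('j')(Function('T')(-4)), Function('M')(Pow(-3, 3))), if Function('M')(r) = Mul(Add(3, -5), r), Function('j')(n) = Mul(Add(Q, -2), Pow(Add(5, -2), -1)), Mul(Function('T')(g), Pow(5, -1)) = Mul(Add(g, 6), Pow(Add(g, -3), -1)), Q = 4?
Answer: 36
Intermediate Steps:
Function('T')(g) = Mul(5, Pow(Add(-3, g), -1), Add(6, g)) (Function('T')(g) = Mul(5, Mul(Add(g, 6), Pow(Add(g, -3), -1))) = Mul(5, Mul(Add(6, g), Pow(Add(-3, g), -1))) = Mul(5, Mul(Pow(Add(-3, g), -1), Add(6, g))) = Mul(5, Pow(Add(-3, g), -1), Add(6, g)))
Function('j')(n) = Rational(2, 3) (Function('j')(n) = Mul(Add(4, -2), Pow(Add(5, -2), -1)) = Mul(2, Pow(3, -1)) = Mul(2, Rational(1, 3)) = Rational(2, 3))
Function('M')(r) = Mul(-2, r)
Mul(Function('j')(Function('T')(-4)), Function('M')(Pow(-3, 3))) = Mul(Rational(2, 3), Mul(-2, Pow(-3, 3))) = Mul(Rational(2, 3), Mul(-2, -27)) = Mul(Rational(2, 3), 54) = 36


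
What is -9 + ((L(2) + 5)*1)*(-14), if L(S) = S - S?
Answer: -79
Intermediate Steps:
L(S) = 0
-9 + ((L(2) + 5)*1)*(-14) = -9 + ((0 + 5)*1)*(-14) = -9 + (5*1)*(-14) = -9 + 5*(-14) = -9 - 70 = -79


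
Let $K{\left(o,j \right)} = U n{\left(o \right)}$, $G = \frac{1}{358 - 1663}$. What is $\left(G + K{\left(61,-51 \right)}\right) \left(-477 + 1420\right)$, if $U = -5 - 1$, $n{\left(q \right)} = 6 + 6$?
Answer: $- \frac{88605223}{1305} \approx -67897.0$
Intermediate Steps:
$n{\left(q \right)} = 12$
$U = -6$
$G = - \frac{1}{1305}$ ($G = \frac{1}{-1305} = - \frac{1}{1305} \approx -0.00076628$)
$K{\left(o,j \right)} = -72$ ($K{\left(o,j \right)} = \left(-6\right) 12 = -72$)
$\left(G + K{\left(61,-51 \right)}\right) \left(-477 + 1420\right) = \left(- \frac{1}{1305} - 72\right) \left(-477 + 1420\right) = \left(- \frac{93961}{1305}\right) 943 = - \frac{88605223}{1305}$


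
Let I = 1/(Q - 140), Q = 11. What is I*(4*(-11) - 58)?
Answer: 34/43 ≈ 0.79070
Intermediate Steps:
I = -1/129 (I = 1/(11 - 140) = 1/(-129) = -1/129 ≈ -0.0077519)
I*(4*(-11) - 58) = -(4*(-11) - 58)/129 = -(-44 - 58)/129 = -1/129*(-102) = 34/43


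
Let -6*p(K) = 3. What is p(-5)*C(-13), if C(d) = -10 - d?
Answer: -3/2 ≈ -1.5000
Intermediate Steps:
p(K) = -½ (p(K) = -⅙*3 = -½)
p(-5)*C(-13) = -(-10 - 1*(-13))/2 = -(-10 + 13)/2 = -½*3 = -3/2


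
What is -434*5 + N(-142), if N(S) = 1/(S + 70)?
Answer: -156241/72 ≈ -2170.0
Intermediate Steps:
N(S) = 1/(70 + S)
-434*5 + N(-142) = -434*5 + 1/(70 - 142) = -2170 + 1/(-72) = -2170 - 1/72 = -156241/72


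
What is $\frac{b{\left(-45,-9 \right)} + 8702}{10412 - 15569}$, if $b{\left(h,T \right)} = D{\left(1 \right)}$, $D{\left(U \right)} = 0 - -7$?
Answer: $- \frac{2903}{1719} \approx -1.6888$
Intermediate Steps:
$D{\left(U \right)} = 7$ ($D{\left(U \right)} = 0 + 7 = 7$)
$b{\left(h,T \right)} = 7$
$\frac{b{\left(-45,-9 \right)} + 8702}{10412 - 15569} = \frac{7 + 8702}{10412 - 15569} = \frac{8709}{-5157} = 8709 \left(- \frac{1}{5157}\right) = - \frac{2903}{1719}$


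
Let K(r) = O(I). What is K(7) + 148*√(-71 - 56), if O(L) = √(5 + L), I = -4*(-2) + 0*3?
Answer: √13 + 148*I*√127 ≈ 3.6056 + 1667.9*I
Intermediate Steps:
I = 8 (I = 8 + 0 = 8)
K(r) = √13 (K(r) = √(5 + 8) = √13)
K(7) + 148*√(-71 - 56) = √13 + 148*√(-71 - 56) = √13 + 148*√(-127) = √13 + 148*(I*√127) = √13 + 148*I*√127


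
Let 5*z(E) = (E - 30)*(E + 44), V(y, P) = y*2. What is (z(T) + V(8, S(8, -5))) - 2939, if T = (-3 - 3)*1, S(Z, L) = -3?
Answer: -15983/5 ≈ -3196.6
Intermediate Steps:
T = -6 (T = -6*1 = -6)
V(y, P) = 2*y
z(E) = (-30 + E)*(44 + E)/5 (z(E) = ((E - 30)*(E + 44))/5 = ((-30 + E)*(44 + E))/5 = (-30 + E)*(44 + E)/5)
(z(T) + V(8, S(8, -5))) - 2939 = ((-264 + (⅕)*(-6)² + (14/5)*(-6)) + 2*8) - 2939 = ((-264 + (⅕)*36 - 84/5) + 16) - 2939 = ((-264 + 36/5 - 84/5) + 16) - 2939 = (-1368/5 + 16) - 2939 = -1288/5 - 2939 = -15983/5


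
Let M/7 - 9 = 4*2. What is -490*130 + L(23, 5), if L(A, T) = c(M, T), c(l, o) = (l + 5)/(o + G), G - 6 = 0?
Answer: -700576/11 ≈ -63689.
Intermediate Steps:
G = 6 (G = 6 + 0 = 6)
M = 119 (M = 63 + 7*(4*2) = 63 + 7*8 = 63 + 56 = 119)
c(l, o) = (5 + l)/(6 + o) (c(l, o) = (l + 5)/(o + 6) = (5 + l)/(6 + o))
L(A, T) = 124/(6 + T) (L(A, T) = (5 + 119)/(6 + T) = 124/(6 + T))
-490*130 + L(23, 5) = -490*130 + 124/(6 + 5) = -63700 + 124/11 = -700576/11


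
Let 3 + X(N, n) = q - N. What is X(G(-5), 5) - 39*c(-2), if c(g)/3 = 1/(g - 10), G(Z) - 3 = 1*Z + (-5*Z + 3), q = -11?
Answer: -121/4 ≈ -30.250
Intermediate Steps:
G(Z) = 6 - 4*Z (G(Z) = 3 + (1*Z + (-5*Z + 3)) = 3 + (Z + (3 - 5*Z)) = 3 + (3 - 4*Z) = 6 - 4*Z)
c(g) = 3/(-10 + g) (c(g) = 3/(g - 10) = 3/(-10 + g))
X(N, n) = -14 - N (X(N, n) = -3 + (-11 - N) = -14 - N)
X(G(-5), 5) - 39*c(-2) = (-14 - (6 - 4*(-5))) - 117/(-10 - 2) = (-14 - (6 + 20)) - 117/(-12) = (-14 - 1*26) - 117*(-1)/12 = (-14 - 26) - 39*(-¼) = -40 + 39/4 = -121/4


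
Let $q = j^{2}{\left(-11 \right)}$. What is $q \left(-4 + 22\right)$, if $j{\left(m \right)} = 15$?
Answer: $4050$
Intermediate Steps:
$q = 225$ ($q = 15^{2} = 225$)
$q \left(-4 + 22\right) = 225 \left(-4 + 22\right) = 225 \cdot 18 = 4050$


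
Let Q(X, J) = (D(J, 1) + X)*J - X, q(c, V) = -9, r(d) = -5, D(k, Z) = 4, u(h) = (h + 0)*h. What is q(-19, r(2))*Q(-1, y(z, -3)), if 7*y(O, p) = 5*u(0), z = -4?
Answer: -9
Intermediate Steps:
u(h) = h² (u(h) = h*h = h²)
y(O, p) = 0 (y(O, p) = (5*0²)/7 = (5*0)/7 = (⅐)*0 = 0)
Q(X, J) = -X + J*(4 + X) (Q(X, J) = (4 + X)*J - X = J*(4 + X) - X = -X + J*(4 + X))
q(-19, r(2))*Q(-1, y(z, -3)) = -9*(-1*(-1) + 4*0 + 0*(-1)) = -9*(1 + 0 + 0) = -9*1 = -9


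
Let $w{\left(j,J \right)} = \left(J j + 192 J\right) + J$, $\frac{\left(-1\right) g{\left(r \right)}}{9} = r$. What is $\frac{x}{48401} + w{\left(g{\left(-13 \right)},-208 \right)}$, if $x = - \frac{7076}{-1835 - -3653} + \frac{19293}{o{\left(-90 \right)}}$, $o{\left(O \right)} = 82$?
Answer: $- \frac{232625364579019}{3607713738} \approx -64480.0$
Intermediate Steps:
$g{\left(r \right)} = - 9 r$
$w{\left(j,J \right)} = 193 J + J j$ ($w{\left(j,J \right)} = \left(192 J + J j\right) + J = 193 J + J j$)
$x = \frac{17247221}{74538}$ ($x = - \frac{7076}{-1835 - -3653} + \frac{19293}{82} = - \frac{7076}{-1835 + 3653} + 19293 \cdot \frac{1}{82} = - \frac{7076}{1818} + \frac{19293}{82} = \left(-7076\right) \frac{1}{1818} + \frac{19293}{82} = - \frac{3538}{909} + \frac{19293}{82} = \frac{17247221}{74538} \approx 231.39$)
$\frac{x}{48401} + w{\left(g{\left(-13 \right)},-208 \right)} = \frac{17247221}{74538 \cdot 48401} - 208 \left(193 - -117\right) = \frac{17247221}{74538} \cdot \frac{1}{48401} - 208 \left(193 + 117\right) = \frac{17247221}{3607713738} - 64480 = - \frac{232625364579019}{3607713738}$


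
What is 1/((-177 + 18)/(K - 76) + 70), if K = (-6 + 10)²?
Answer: 20/1453 ≈ 0.013765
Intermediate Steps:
K = 16 (K = 4² = 16)
1/((-177 + 18)/(K - 76) + 70) = 1/((-177 + 18)/(16 - 76) + 70) = 1/(-159/(-60) + 70) = 1/(-159*(-1/60) + 70) = 1/(53/20 + 70) = 1/(1453/20) = 20/1453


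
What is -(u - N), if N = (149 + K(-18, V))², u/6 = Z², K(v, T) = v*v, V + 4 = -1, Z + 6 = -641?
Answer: -2287925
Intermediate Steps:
Z = -647 (Z = -6 - 641 = -647)
V = -5 (V = -4 - 1 = -5)
K(v, T) = v²
u = 2511654 (u = 6*(-647)² = 6*418609 = 2511654)
N = 223729 (N = (149 + (-18)²)² = (149 + 324)² = 473² = 223729)
-(u - N) = -(2511654 - 1*223729) = -(2511654 - 223729) = -1*2287925 = -2287925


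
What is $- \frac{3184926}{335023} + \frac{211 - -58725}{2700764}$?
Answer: $- \frac{2145497141984}{226204514393} \approx -9.4848$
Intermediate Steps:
$- \frac{3184926}{335023} + \frac{211 - -58725}{2700764} = \left(-3184926\right) \frac{1}{335023} + \left(211 + 58725\right) \frac{1}{2700764} = - \frac{3184926}{335023} + 58936 \cdot \frac{1}{2700764} = - \frac{3184926}{335023} + \frac{14734}{675191} = - \frac{2145497141984}{226204514393}$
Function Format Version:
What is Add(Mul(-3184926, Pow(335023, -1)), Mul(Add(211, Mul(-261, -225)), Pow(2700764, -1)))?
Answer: Rational(-2145497141984, 226204514393) ≈ -9.4848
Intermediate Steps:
Add(Mul(-3184926, Pow(335023, -1)), Mul(Add(211, Mul(-261, -225)), Pow(2700764, -1))) = Add(Mul(-3184926, Rational(1, 335023)), Mul(Add(211, 58725), Rational(1, 2700764))) = Add(Rational(-3184926, 335023), Mul(58936, Rational(1, 2700764))) = Add(Rational(-3184926, 335023), Rational(14734, 675191)) = Rational(-2145497141984, 226204514393)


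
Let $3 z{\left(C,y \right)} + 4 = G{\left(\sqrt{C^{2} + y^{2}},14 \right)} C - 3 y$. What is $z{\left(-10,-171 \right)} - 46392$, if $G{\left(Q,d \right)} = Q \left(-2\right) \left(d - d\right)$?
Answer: $- \frac{138667}{3} \approx -46222.0$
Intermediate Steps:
$G{\left(Q,d \right)} = 0$ ($G{\left(Q,d \right)} = - 2 Q 0 = 0$)
$z{\left(C,y \right)} = - \frac{4}{3} - y$ ($z{\left(C,y \right)} = - \frac{4}{3} + \frac{0 C - 3 y}{3} = - \frac{4}{3} + \frac{0 - 3 y}{3} = - \frac{4}{3} + \frac{\left(-3\right) y}{3} = - \frac{4}{3} - y$)
$z{\left(-10,-171 \right)} - 46392 = \left(- \frac{4}{3} - -171\right) - 46392 = \left(- \frac{4}{3} + 171\right) - 46392 = \frac{509}{3} - 46392 = - \frac{138667}{3}$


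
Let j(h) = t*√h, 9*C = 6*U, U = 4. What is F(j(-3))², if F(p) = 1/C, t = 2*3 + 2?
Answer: 9/64 ≈ 0.14063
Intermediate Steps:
t = 8 (t = 6 + 2 = 8)
C = 8/3 (C = (6*4)/9 = (⅑)*24 = 8/3 ≈ 2.6667)
j(h) = 8*√h
F(p) = 3/8 (F(p) = 1/(8/3) = 3/8)
F(j(-3))² = (3/8)² = 9/64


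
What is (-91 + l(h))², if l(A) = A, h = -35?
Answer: 15876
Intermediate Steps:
(-91 + l(h))² = (-91 - 35)² = (-126)² = 15876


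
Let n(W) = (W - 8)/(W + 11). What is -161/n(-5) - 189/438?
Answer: 140217/1898 ≈ 73.876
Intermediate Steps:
n(W) = (-8 + W)/(11 + W)
-161/n(-5) - 189/438 = -161*(11 - 5)/(-8 - 5) - 189/438 = -161/(-13/6) - 189*1/438 = -161/((⅙)*(-13)) - 63/146 = -161/(-13/6) - 63/146 = -161*(-6/13) - 63/146 = 966/13 - 63/146 = 140217/1898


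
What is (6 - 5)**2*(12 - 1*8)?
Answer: 4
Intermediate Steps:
(6 - 5)**2*(12 - 1*8) = 1**2*(12 - 8) = 1*4 = 4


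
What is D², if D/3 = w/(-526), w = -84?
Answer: 15876/69169 ≈ 0.22952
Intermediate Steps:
D = 126/263 (D = 3*(-84/(-526)) = 3*(-84*(-1/526)) = 3*(42/263) = 126/263 ≈ 0.47909)
D² = (126/263)² = 15876/69169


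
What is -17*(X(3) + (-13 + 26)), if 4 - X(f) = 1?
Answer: -272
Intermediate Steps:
X(f) = 3 (X(f) = 4 - 1*1 = 4 - 1 = 3)
-17*(X(3) + (-13 + 26)) = -17*(3 + (-13 + 26)) = -17*(3 + 13) = -17*16 = -272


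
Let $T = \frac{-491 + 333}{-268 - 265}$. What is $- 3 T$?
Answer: $- \frac{474}{533} \approx -0.88931$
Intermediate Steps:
$T = \frac{158}{533}$ ($T = - \frac{158}{-533} = \left(-158\right) \left(- \frac{1}{533}\right) = \frac{158}{533} \approx 0.29644$)
$- 3 T = \left(-3\right) \frac{158}{533} = - \frac{474}{533}$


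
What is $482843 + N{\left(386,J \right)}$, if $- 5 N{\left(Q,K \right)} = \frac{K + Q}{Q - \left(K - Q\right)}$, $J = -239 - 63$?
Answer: $\frac{432144471}{895} \approx 4.8284 \cdot 10^{5}$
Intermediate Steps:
$J = -302$
$N{\left(Q,K \right)} = - \frac{K + Q}{5 \left(- K + 2 Q\right)}$ ($N{\left(Q,K \right)} = - \frac{\left(K + Q\right) \frac{1}{Q - \left(K - Q\right)}}{5} = - \frac{\left(K + Q\right) \frac{1}{- K + 2 Q}}{5} = - \frac{\frac{1}{- K + 2 Q} \left(K + Q\right)}{5} = - \frac{K + Q}{5 \left(- K + 2 Q\right)}$)
$482843 + N{\left(386,J \right)} = 482843 + \frac{-302 + 386}{5 \left(-302 - 772\right)} = 482843 + \frac{1}{5} \frac{1}{-302 - 772} \cdot 84 = 482843 + \frac{1}{5} \frac{1}{-1074} \cdot 84 = 482843 + \frac{1}{5} \left(- \frac{1}{1074}\right) 84 = 482843 - \frac{14}{895} = \frac{432144471}{895}$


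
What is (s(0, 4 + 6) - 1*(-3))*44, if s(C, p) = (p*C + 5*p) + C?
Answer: 2332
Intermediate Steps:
s(C, p) = C + 5*p + C*p (s(C, p) = (C*p + 5*p) + C = (5*p + C*p) + C = C + 5*p + C*p)
(s(0, 4 + 6) - 1*(-3))*44 = ((0 + 5*(4 + 6) + 0*(4 + 6)) - 1*(-3))*44 = ((0 + 5*10 + 0*10) + 3)*44 = ((0 + 50 + 0) + 3)*44 = (50 + 3)*44 = 53*44 = 2332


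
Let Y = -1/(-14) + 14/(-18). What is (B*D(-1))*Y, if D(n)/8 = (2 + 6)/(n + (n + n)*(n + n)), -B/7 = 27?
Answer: 2848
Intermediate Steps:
B = -189 (B = -7*27 = -189)
Y = -89/126 (Y = -1*(-1/14) + 14*(-1/18) = 1/14 - 7/9 = -89/126 ≈ -0.70635)
D(n) = 64/(n + 4*n²) (D(n) = 8*((2 + 6)/(n + (n + n)*(n + n))) = 8*(8/(n + (2*n)*(2*n))) = 8*(8/(n + 4*n²)) = 64/(n + 4*n²))
(B*D(-1))*Y = -12096/((-1)*(1 + 4*(-1)))*(-89/126) = -12096*(-1)/(1 - 4)*(-89/126) = -12096*(-1)/(-3)*(-89/126) = -12096*(-1)*(-1)/3*(-89/126) = -189*64/3*(-89/126) = -4032*(-89/126) = 2848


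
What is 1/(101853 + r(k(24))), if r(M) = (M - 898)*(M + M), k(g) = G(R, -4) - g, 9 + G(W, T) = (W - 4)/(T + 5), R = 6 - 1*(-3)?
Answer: 1/153709 ≈ 6.5058e-6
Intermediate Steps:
R = 9 (R = 6 + 3 = 9)
G(W, T) = -9 + (-4 + W)/(5 + T) (G(W, T) = -9 + (W - 4)/(T + 5) = -9 + (-4 + W)/(5 + T))
k(g) = -4 - g (k(g) = (-49 + 9 - 9*(-4))/(5 - 4) - g = (-49 + 9 + 36)/1 - g = 1*(-4) - g = -4 - g)
r(M) = 2*M*(-898 + M) (r(M) = (-898 + M)*(2*M) = 2*M*(-898 + M))
1/(101853 + r(k(24))) = 1/(101853 + 2*(-4 - 1*24)*(-898 + (-4 - 1*24))) = 1/(101853 + 2*(-4 - 24)*(-898 + (-4 - 24))) = 1/(101853 + 2*(-28)*(-898 - 28)) = 1/(101853 + 2*(-28)*(-926)) = 1/(101853 + 51856) = 1/153709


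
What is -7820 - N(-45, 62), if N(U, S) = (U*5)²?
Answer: -58445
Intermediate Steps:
N(U, S) = 25*U² (N(U, S) = (5*U)² = 25*U²)
-7820 - N(-45, 62) = -7820 - 25*(-45)² = -7820 - 25*2025 = -7820 - 1*50625 = -7820 - 50625 = -58445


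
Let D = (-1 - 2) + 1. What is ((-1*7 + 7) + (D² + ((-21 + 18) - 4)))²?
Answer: 9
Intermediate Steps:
D = -2 (D = -3 + 1 = -2)
((-1*7 + 7) + (D² + ((-21 + 18) - 4)))² = ((-1*7 + 7) + ((-2)² + ((-21 + 18) - 4)))² = ((-7 + 7) + (4 + (-3 - 4)))² = (0 + (4 - 7))² = (0 - 3)² = (-3)² = 9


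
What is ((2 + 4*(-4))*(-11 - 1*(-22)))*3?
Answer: -462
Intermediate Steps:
((2 + 4*(-4))*(-11 - 1*(-22)))*3 = ((2 - 16)*(-11 + 22))*3 = -14*11*3 = -154*3 = -462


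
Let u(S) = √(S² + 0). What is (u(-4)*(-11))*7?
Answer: -308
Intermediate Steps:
u(S) = √(S²)
(u(-4)*(-11))*7 = (√((-4)²)*(-11))*7 = (√16*(-11))*7 = (4*(-11))*7 = -44*7 = -308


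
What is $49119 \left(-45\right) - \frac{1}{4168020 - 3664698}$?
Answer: $- \frac{1112520299311}{503322} \approx -2.2104 \cdot 10^{6}$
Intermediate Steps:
$49119 \left(-45\right) - \frac{1}{4168020 - 3664698} = -2210355 - \frac{1}{503322} = - \frac{1112520299311}{503322}$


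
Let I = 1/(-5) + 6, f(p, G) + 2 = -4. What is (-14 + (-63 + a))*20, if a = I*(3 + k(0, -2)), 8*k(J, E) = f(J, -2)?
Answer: -1279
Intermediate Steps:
f(p, G) = -6 (f(p, G) = -2 - 4 = -6)
k(J, E) = -3/4 (k(J, E) = (1/8)*(-6) = -3/4)
I = 29/5 (I = 1*(-1/5) + 6 = -1/5 + 6 = 29/5 ≈ 5.8000)
a = 261/20 (a = 29*(3 - 3/4)/5 = (29/5)*(9/4) = 261/20 ≈ 13.050)
(-14 + (-63 + a))*20 = (-14 + (-63 + 261/20))*20 = (-14 - 999/20)*20 = -1279/20*20 = -1279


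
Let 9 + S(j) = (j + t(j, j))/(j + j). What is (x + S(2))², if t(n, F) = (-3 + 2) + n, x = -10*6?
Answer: 74529/16 ≈ 4658.1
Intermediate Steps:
x = -60
t(n, F) = -1 + n
S(j) = -9 + (-1 + 2*j)/(2*j) (S(j) = -9 + (j + (-1 + j))/(j + j) = -9 + (-1 + 2*j)/((2*j)) = -9 + (-1 + 2*j)*(1/(2*j)) = -9 + (-1 + 2*j)/(2*j))
(x + S(2))² = (-60 + (-8 - ½/2))² = (-60 + (-8 - ½*½))² = (-60 + (-8 - ¼))² = (-60 - 33/4)² = (-273/4)² = 74529/16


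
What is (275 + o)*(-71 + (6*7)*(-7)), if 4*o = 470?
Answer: -286525/2 ≈ -1.4326e+5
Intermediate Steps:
o = 235/2 (o = (¼)*470 = 235/2 ≈ 117.50)
(275 + o)*(-71 + (6*7)*(-7)) = (275 + 235/2)*(-71 + (6*7)*(-7)) = 785*(-71 + 42*(-7))/2 = 785*(-71 - 294)/2 = (785/2)*(-365) = -286525/2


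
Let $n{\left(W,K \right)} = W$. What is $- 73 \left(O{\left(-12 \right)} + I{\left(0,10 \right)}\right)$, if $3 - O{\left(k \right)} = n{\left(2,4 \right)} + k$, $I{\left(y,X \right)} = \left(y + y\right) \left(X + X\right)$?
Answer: $-949$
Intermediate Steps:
$I{\left(y,X \right)} = 4 X y$ ($I{\left(y,X \right)} = 2 y 2 X = 4 X y$)
$O{\left(k \right)} = 1 - k$ ($O{\left(k \right)} = 3 - \left(2 + k\right) = 1 - k$)
$- 73 \left(O{\left(-12 \right)} + I{\left(0,10 \right)}\right) = - 73 \left(\left(1 - -12\right) + 4 \cdot 10 \cdot 0\right) = - 73 \left(\left(1 + 12\right) + 0\right) = - 73 \left(13 + 0\right) = \left(-73\right) 13 = -949$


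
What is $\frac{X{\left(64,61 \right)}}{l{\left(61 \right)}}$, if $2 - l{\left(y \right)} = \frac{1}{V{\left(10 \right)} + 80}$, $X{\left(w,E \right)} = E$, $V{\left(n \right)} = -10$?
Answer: $\frac{4270}{139} \approx 30.719$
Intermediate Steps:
$l{\left(y \right)} = \frac{139}{70}$ ($l{\left(y \right)} = 2 - \frac{1}{-10 + 80} = 2 - \frac{1}{70} = \frac{139}{70}$)
$\frac{X{\left(64,61 \right)}}{l{\left(61 \right)}} = \frac{61}{\frac{139}{70}} = 61 \cdot \frac{70}{139} = \frac{4270}{139}$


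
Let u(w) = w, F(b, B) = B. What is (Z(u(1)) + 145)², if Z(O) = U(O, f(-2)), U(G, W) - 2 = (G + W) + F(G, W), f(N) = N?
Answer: 20736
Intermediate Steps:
U(G, W) = 2 + G + 2*W (U(G, W) = 2 + ((G + W) + W) = 2 + (G + 2*W) = 2 + G + 2*W)
Z(O) = -2 + O (Z(O) = 2 + O + 2*(-2) = 2 + O - 4 = -2 + O)
(Z(u(1)) + 145)² = ((-2 + 1) + 145)² = (-1 + 145)² = 144² = 20736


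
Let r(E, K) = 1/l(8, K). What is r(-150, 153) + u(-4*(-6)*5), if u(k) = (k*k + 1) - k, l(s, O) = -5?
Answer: 71404/5 ≈ 14281.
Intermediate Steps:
u(k) = 1 + k² - k (u(k) = (k² + 1) - k = (1 + k²) - k = 1 + k² - k)
r(E, K) = -⅕ (r(E, K) = 1/(-5) = -⅕)
r(-150, 153) + u(-4*(-6)*5) = -⅕ + (1 + (-4*(-6)*5)² - (-4*(-6))*5) = -⅕ + (1 + (24*5)² - 24*5) = -⅕ + (1 + 120² - 1*120) = -⅕ + (1 + 14400 - 120) = -⅕ + 14281 = 71404/5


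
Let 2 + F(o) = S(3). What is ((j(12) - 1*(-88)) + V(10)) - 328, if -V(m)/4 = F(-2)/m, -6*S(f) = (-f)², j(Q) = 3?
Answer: -1178/5 ≈ -235.60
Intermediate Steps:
S(f) = -f²/6
F(o) = -7/2 (F(o) = -2 - ⅙*3² = -2 - ⅙*9 = -2 - 3/2 = -7/2)
V(m) = 14/m (V(m) = -(-14)/m = 14/m)
((j(12) - 1*(-88)) + V(10)) - 328 = ((3 - 1*(-88)) + 14/10) - 328 = ((3 + 88) + 14*(⅒)) - 328 = (91 + 7/5) - 328 = 462/5 - 328 = -1178/5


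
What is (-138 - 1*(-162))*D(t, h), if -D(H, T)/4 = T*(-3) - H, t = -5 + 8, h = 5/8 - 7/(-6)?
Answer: 804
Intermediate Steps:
h = 43/24 (h = 5*(1/8) - 7*(-1/6) = 5/8 + 7/6 = 43/24 ≈ 1.7917)
t = 3
D(H, T) = 4*H + 12*T (D(H, T) = -4*(T*(-3) - H) = -4*(-3*T - H) = -4*(-H - 3*T) = 4*H + 12*T)
(-138 - 1*(-162))*D(t, h) = (-138 - 1*(-162))*(4*3 + 12*(43/24)) = (-138 + 162)*(12 + 43/2) = 24*(67/2) = 804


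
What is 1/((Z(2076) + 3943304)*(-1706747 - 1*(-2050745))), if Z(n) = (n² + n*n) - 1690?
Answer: 1/4321015981668 ≈ 2.3143e-13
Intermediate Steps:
Z(n) = -1690 + 2*n² (Z(n) = (n² + n²) - 1690 = 2*n² - 1690 = -1690 + 2*n²)
1/((Z(2076) + 3943304)*(-1706747 - 1*(-2050745))) = 1/(((-1690 + 2*2076²) + 3943304)*(-1706747 - 1*(-2050745))) = 1/(((-1690 + 2*4309776) + 3943304)*(-1706747 + 2050745)) = 1/(((-1690 + 8619552) + 3943304)*343998) = (1/343998)/(8617862 + 3943304) = (1/343998)/12561166 = (1/12561166)*(1/343998) = 1/4321015981668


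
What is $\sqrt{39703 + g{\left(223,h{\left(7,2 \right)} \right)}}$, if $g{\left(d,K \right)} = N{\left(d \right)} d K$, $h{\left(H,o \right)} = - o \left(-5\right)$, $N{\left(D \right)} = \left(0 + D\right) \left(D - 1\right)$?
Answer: $\sqrt{110438083} \approx 10509.0$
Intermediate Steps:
$N{\left(D \right)} = D \left(-1 + D\right)$
$h{\left(H,o \right)} = 5 o$
$g{\left(d,K \right)} = K d^{2} \left(-1 + d\right)$ ($g{\left(d,K \right)} = d \left(-1 + d\right) d K = d^{2} \left(-1 + d\right) K = K d^{2} \left(-1 + d\right)$)
$\sqrt{39703 + g{\left(223,h{\left(7,2 \right)} \right)}} = \sqrt{39703 + 5 \cdot 2 \cdot 223^{2} \left(-1 + 223\right)} = \sqrt{39703 + 10 \cdot 49729 \cdot 222} = \sqrt{39703 + 110398380} = \sqrt{110438083}$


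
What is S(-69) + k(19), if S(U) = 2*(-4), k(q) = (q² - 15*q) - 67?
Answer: 1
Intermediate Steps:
k(q) = -67 + q² - 15*q
S(U) = -8
S(-69) + k(19) = -8 + (-67 + 19² - 15*19) = -8 + (-67 + 361 - 285) = -8 + 9 = 1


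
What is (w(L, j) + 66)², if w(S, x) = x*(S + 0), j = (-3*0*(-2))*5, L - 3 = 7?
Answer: 4356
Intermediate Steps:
L = 10 (L = 3 + 7 = 10)
j = 0 (j = (0*(-2))*5 = 0*5 = 0)
w(S, x) = S*x (w(S, x) = x*S = S*x)
(w(L, j) + 66)² = (10*0 + 66)² = (0 + 66)² = 66² = 4356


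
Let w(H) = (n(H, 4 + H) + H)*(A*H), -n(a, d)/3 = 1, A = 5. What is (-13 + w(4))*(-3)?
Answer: -21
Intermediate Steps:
n(a, d) = -3 (n(a, d) = -3*1 = -3)
w(H) = 5*H*(-3 + H) (w(H) = (-3 + H)*(5*H) = 5*H*(-3 + H))
(-13 + w(4))*(-3) = (-13 + 5*4*(-3 + 4))*(-3) = (-13 + 5*4*1)*(-3) = (-13 + 20)*(-3) = 7*(-3) = -21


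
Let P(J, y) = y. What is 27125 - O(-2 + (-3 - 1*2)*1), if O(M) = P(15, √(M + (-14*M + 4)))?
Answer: 27125 - √95 ≈ 27115.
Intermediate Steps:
O(M) = √(4 - 13*M) (O(M) = √(M + (-14*M + 4)) = √(M + (4 - 14*M)) = √(4 - 13*M))
27125 - O(-2 + (-3 - 1*2)*1) = 27125 - √(4 - 13*(-2 + (-3 - 1*2)*1)) = 27125 - √(4 - 13*(-2 + (-3 - 2)*1)) = 27125 - √(4 - 13*(-2 - 5*1)) = 27125 - √(4 - 13*(-2 - 5)) = 27125 - √(4 - 13*(-7)) = 27125 - √(4 + 91) = 27125 - √95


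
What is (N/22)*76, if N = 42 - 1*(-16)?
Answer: 2204/11 ≈ 200.36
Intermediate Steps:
N = 58 (N = 42 + 16 = 58)
(N/22)*76 = (58/22)*76 = (58*(1/22))*76 = (29/11)*76 = 2204/11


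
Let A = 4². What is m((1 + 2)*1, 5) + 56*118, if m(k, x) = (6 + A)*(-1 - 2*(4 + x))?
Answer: 6190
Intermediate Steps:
A = 16
m(k, x) = -198 - 44*x (m(k, x) = (6 + 16)*(-1 - 2*(4 + x)) = 22*(-1 + (-8 - 2*x)) = 22*(-9 - 2*x) = -198 - 44*x)
m((1 + 2)*1, 5) + 56*118 = (-198 - 44*5) + 56*118 = (-198 - 220) + 6608 = -418 + 6608 = 6190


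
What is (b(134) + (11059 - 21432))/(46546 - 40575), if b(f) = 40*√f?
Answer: -10373/5971 + 40*√134/5971 ≈ -1.6597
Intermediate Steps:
(b(134) + (11059 - 21432))/(46546 - 40575) = (40*√134 + (11059 - 21432))/(46546 - 40575) = (40*√134 - 10373)/5971 = (-10373 + 40*√134)*(1/5971) = -10373/5971 + 40*√134/5971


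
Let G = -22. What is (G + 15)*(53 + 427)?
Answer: -3360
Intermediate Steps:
(G + 15)*(53 + 427) = (-22 + 15)*(53 + 427) = -7*480 = -3360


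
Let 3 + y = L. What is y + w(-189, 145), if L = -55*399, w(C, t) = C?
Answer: -22137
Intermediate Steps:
L = -21945
y = -21948 (y = -3 - 21945 = -21948)
y + w(-189, 145) = -21948 - 189 = -22137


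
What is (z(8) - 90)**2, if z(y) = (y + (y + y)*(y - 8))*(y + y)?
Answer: 1444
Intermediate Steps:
z(y) = 2*y*(y + 2*y*(-8 + y)) (z(y) = (y + (2*y)*(-8 + y))*(2*y) = (y + 2*y*(-8 + y))*(2*y) = 2*y*(y + 2*y*(-8 + y)))
(z(8) - 90)**2 = (8**2*(-30 + 4*8) - 90)**2 = (64*(-30 + 32) - 90)**2 = (64*2 - 90)**2 = (128 - 90)**2 = 38**2 = 1444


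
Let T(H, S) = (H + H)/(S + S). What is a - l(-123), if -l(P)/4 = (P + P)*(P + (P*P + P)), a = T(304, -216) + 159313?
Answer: -391110131/27 ≈ -1.4486e+7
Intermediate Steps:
T(H, S) = H/S (T(H, S) = (2*H)/((2*S)) = (2*H)*(1/(2*S)) = H/S)
a = 4301413/27 (a = 304/(-216) + 159313 = 304*(-1/216) + 159313 = -38/27 + 159313 = 4301413/27 ≈ 1.5931e+5)
l(P) = -8*P*(P² + 2*P) (l(P) = -4*(P + P)*(P + (P*P + P)) = -4*2*P*(P + (P² + P)) = -4*2*P*(P + (P + P²)) = -4*2*P*(P² + 2*P) = -8*P*(P² + 2*P))
a - l(-123) = 4301413/27 - 8*(-123)²*(-2 - 1*(-123)) = 4301413/27 - 8*15129*(-2 + 123) = 4301413/27 - 8*15129*121 = 4301413/27 - 1*14644872 = 4301413/27 - 14644872 = -391110131/27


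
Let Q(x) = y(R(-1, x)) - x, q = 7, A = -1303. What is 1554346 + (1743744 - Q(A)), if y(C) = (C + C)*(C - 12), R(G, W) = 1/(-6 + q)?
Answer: 3296809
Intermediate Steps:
R(G, W) = 1 (R(G, W) = 1/(-6 + 7) = 1/1 = 1)
y(C) = 2*C*(-12 + C) (y(C) = (2*C)*(-12 + C) = 2*C*(-12 + C))
Q(x) = -22 - x (Q(x) = 2*1*(-12 + 1) - x = 2*1*(-11) - x = -22 - x)
1554346 + (1743744 - Q(A)) = 1554346 + (1743744 - (-22 - 1*(-1303))) = 1554346 + (1743744 - (-22 + 1303)) = 1554346 + (1743744 - 1*1281) = 1554346 + (1743744 - 1281) = 1554346 + 1742463 = 3296809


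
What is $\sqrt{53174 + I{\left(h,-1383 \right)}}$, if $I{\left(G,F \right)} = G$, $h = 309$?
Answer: $\sqrt{53483} \approx 231.26$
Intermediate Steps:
$\sqrt{53174 + I{\left(h,-1383 \right)}} = \sqrt{53174 + 309} = \sqrt{53483}$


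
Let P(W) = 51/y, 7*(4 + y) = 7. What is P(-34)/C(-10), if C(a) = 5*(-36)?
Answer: 17/180 ≈ 0.094444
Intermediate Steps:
y = -3 (y = -4 + (⅐)*7 = -4 + 1 = -3)
C(a) = -180
P(W) = -17 (P(W) = 51/(-3) = 51*(-⅓) = -17)
P(-34)/C(-10) = -17/(-180) = -17*(-1/180) = 17/180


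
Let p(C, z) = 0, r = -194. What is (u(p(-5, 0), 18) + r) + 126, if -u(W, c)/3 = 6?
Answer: -86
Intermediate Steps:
u(W, c) = -18 (u(W, c) = -3*6 = -18)
(u(p(-5, 0), 18) + r) + 126 = (-18 - 194) + 126 = -212 + 126 = -86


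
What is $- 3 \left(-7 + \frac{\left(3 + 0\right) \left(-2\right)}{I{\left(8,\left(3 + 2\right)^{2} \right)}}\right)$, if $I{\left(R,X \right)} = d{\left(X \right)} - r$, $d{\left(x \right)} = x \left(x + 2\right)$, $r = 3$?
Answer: $\frac{2355}{112} \approx 21.027$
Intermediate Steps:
$d{\left(x \right)} = x \left(2 + x\right)$
$I{\left(R,X \right)} = -3 + X \left(2 + X\right)$ ($I{\left(R,X \right)} = X \left(2 + X\right) - 3 = -3 + X \left(2 + X\right)$)
$- 3 \left(-7 + \frac{\left(3 + 0\right) \left(-2\right)}{I{\left(8,\left(3 + 2\right)^{2} \right)}}\right) = - 3 \left(-7 + \frac{\left(3 + 0\right) \left(-2\right)}{-3 + \left(3 + 2\right)^{2} \left(2 + \left(3 + 2\right)^{2}\right)}\right) = - 3 \left(-7 + \frac{3 \left(-2\right)}{-3 + 5^{2} \left(2 + 5^{2}\right)}\right) = - 3 \left(-7 - \frac{6}{-3 + 25 \left(2 + 25\right)}\right) = - 3 \left(-7 - \frac{6}{-3 + 25 \cdot 27}\right) = - 3 \left(-7 - \frac{6}{-3 + 675}\right) = - 3 \left(-7 - \frac{6}{672}\right) = - 3 \left(-7 - \frac{1}{112}\right) = \left(-3\right) \left(- \frac{785}{112}\right) = \frac{2355}{112}$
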